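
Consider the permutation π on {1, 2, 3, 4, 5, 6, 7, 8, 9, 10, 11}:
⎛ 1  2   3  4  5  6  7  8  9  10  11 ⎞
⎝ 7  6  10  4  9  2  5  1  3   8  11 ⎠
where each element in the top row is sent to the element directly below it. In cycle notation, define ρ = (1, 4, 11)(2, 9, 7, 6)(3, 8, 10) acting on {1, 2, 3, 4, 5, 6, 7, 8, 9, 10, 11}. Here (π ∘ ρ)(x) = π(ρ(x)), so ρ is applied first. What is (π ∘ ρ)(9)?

(π ∘ ρ)(9) = π(ρ(9)). ρ(9) = 7, then π(7) = 5. So (π ∘ ρ)(9) = 5.

5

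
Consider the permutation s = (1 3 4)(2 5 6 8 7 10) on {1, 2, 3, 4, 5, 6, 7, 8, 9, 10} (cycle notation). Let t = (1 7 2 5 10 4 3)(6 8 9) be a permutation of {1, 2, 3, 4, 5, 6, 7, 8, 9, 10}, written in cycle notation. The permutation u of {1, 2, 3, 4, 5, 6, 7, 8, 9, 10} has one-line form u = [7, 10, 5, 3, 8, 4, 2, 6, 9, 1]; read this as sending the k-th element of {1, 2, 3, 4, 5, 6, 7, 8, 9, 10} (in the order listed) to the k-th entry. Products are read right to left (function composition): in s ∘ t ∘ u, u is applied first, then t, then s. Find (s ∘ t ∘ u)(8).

Apply the permutations in order: u(8) = 6, then t(6) = 8, then s(8) = 7. So (s ∘ t ∘ u)(8) = 7.

7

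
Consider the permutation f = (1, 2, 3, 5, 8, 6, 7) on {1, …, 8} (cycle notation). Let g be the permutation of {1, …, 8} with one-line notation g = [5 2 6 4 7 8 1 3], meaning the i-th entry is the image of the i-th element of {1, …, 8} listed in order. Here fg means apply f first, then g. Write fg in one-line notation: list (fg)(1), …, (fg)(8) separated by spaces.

2 6 7 4 3 1 5 8

(fg)(x) = g(f(x)). Computing each image: g(f(1)) = g(2) = 2, g(f(2)) = g(3) = 6, g(f(3)) = g(5) = 7, g(f(4)) = g(4) = 4, g(f(5)) = g(8) = 3, g(f(6)) = g(7) = 1, g(f(7)) = g(1) = 5, g(f(8)) = g(6) = 8.
Hence fg = [2 6 7 4 3 1 5 8].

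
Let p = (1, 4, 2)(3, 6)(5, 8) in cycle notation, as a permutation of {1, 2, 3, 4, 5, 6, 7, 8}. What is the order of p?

6

The disjoint cycles have lengths 3, 2, 2, 1.
The order of p is the least common multiple of its cycle lengths: lcm(3, 2, 2) = 6.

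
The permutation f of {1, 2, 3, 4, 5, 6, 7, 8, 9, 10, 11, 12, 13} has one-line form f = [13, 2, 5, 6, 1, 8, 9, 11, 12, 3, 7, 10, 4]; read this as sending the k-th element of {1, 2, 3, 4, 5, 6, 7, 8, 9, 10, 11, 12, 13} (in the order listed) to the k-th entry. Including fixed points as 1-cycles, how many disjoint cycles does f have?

2

The cycle decomposition is (1, 13, 4, 6, 8, 11, 7, 9, 12, 10, 3, 5)(2), which has 2 cycles (counting 1-cycles).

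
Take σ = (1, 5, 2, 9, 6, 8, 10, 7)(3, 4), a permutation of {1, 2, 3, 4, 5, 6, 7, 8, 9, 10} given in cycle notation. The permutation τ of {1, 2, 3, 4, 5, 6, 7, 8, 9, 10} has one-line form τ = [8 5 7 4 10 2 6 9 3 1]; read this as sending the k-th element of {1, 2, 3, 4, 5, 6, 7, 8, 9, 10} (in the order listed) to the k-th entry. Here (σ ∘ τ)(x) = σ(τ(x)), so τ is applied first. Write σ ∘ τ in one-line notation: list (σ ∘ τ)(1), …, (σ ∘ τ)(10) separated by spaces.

10 2 1 3 7 9 8 6 4 5

For each element, apply τ then σ: 1 → 8 → 10; 2 → 5 → 2; 3 → 7 → 1; 4 → 4 → 3; 5 → 10 → 7; 6 → 2 → 9; 7 → 6 → 8; 8 → 9 → 6; 9 → 3 → 4; 10 → 1 → 5.
Collecting the images, σ ∘ τ = [10 2 1 3 7 9 8 6 4 5].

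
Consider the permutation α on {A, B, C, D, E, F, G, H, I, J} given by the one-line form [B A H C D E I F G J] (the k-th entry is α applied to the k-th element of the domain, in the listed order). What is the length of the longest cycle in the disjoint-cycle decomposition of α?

5

Decomposing into disjoint cycles gives (A B)(C H F E D)(G I); the longest has length 5.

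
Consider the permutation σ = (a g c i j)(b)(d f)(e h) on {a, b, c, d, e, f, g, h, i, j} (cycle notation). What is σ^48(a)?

a lies in the 5-cycle (a g c i j).
Powers repeat with period 5 on this cycle, and 48 mod 5 = 3, so σ^48(a) = σ^3(a).
Advancing 3 steps from a: a → g → c → i.

i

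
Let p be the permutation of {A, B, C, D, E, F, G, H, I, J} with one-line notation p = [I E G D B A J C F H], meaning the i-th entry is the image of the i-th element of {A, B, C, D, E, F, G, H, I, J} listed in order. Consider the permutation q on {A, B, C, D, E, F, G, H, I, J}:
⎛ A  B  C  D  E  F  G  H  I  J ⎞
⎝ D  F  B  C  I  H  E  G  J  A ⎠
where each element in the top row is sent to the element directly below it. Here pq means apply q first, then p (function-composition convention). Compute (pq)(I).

H

(pq)(I) = p(q(I)). q(I) = J, then p(J) = H. So (pq)(I) = H.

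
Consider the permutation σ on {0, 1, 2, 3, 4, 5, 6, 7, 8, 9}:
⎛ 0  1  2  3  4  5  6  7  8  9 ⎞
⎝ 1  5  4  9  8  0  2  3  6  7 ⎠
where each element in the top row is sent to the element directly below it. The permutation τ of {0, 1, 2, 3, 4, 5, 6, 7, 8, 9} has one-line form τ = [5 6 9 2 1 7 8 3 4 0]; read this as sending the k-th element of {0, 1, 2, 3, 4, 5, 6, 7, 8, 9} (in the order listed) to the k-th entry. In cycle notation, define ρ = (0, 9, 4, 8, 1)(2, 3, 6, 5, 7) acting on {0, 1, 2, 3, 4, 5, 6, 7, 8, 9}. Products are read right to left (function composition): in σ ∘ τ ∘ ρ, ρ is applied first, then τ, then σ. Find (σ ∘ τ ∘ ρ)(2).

4

(σ ∘ τ ∘ ρ)(2) = σ(τ(ρ(2))). ρ(2) = 3, then τ(3) = 2, then σ(2) = 4, so the result is 4.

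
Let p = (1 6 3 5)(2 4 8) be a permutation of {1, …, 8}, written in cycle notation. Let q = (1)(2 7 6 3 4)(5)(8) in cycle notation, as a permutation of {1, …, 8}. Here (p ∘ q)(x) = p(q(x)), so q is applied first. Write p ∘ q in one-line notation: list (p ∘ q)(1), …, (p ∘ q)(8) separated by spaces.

6 7 8 4 1 5 3 2

For each element, apply q then p: 1 → 1 → 6; 2 → 7 → 7; 3 → 4 → 8; 4 → 2 → 4; 5 → 5 → 1; 6 → 3 → 5; 7 → 6 → 3; 8 → 8 → 2.
So p ∘ q in one-line form is 6 7 8 4 1 5 3 2.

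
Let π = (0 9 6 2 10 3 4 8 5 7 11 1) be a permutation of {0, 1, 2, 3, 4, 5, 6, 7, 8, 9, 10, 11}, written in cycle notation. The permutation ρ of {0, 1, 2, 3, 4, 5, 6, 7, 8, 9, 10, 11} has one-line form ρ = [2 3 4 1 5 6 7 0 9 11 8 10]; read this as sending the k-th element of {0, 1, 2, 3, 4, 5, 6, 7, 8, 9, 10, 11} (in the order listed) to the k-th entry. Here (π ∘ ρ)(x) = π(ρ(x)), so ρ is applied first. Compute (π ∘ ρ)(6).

11

ρ(6) = 7, then π(7) = 11; composing gives (π ∘ ρ)(6) = 11.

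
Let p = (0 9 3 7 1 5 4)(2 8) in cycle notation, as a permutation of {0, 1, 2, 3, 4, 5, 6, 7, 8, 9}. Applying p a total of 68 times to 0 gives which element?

0 lies in the 7-cycle (0 9 3 7 1 5 4).
Since the cycle has length 7, p^68 acts on it the same as p^5 (68 mod 7 = 5).
Advancing 5 steps from 0: 0 → 9 → 3 → 7 → 1 → 5.

5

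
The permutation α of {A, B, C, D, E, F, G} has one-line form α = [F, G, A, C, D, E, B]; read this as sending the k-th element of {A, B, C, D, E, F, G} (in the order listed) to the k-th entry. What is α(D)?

D is element number 4 of the domain, and entry number 4 of the one-line form is C, so α(D) = C.

C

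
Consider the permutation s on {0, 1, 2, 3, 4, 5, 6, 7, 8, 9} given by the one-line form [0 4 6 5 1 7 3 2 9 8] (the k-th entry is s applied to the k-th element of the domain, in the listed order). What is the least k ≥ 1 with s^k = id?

The disjoint-cycle form of s has cycle lengths 5, 2, 2, 1.
Since disjoint cycles commute, ord(s) = lcm(5, 2, 2) = 10.

10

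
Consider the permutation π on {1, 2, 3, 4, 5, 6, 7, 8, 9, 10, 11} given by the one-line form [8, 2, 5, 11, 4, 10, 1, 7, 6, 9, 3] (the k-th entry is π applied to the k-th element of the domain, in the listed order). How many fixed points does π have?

The fixed points (elements with π(x) = x) are {2}, so there is 1.

1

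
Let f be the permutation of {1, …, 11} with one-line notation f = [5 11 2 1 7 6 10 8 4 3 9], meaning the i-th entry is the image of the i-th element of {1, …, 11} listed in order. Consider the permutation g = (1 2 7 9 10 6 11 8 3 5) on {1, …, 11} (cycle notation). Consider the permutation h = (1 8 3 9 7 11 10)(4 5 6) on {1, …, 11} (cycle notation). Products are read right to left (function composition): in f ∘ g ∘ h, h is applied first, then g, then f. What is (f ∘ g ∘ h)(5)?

9

Apply the permutations in order: h(5) = 6, then g(6) = 11, then f(11) = 9. So (f ∘ g ∘ h)(5) = 9.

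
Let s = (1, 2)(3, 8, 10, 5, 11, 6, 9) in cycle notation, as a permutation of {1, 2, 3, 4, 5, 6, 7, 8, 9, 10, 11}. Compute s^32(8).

6

8 lies in the 7-cycle (3, 8, 10, 5, 11, 6, 9).
On a 7-cycle, s^7 is the identity, so s^32 = s^4 there (32 ≡ 4 mod 7).
Stepping 4 places around the cycle: 8 → 10 → 5 → 11 → 6.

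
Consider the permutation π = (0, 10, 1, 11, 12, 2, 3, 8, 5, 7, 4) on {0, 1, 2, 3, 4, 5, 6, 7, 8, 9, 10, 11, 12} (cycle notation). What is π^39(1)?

1 lies in the 11-cycle (0, 10, 1, 11, 12, 2, 3, 8, 5, 7, 4).
Since the cycle has length 11, π^39 acts on it the same as π^6 (39 mod 11 = 6).
Stepping 6 places around the cycle: 1 → 11 → 12 → 2 → 3 → 8 → 5.

5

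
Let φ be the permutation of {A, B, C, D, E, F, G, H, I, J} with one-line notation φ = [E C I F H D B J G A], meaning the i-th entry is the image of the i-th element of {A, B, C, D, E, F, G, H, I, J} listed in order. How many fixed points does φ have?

No element satisfies φ(x) = x, so there are 0 fixed points.

0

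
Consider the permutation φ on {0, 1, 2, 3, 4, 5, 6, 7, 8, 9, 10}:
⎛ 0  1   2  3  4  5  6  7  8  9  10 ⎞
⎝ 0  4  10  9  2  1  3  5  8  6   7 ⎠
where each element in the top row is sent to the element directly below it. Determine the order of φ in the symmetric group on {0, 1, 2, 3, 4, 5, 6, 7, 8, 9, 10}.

Writing φ as disjoint cycles, the cycle lengths are 6, 3, 1, 1.
The order of φ is the least common multiple of its cycle lengths: lcm(6, 3) = 6.

6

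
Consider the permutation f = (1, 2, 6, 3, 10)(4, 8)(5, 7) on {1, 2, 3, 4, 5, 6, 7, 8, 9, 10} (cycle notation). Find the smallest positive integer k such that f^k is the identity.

10

The disjoint cycles have lengths 5, 2, 2, 1.
The order of f is the least common multiple of its cycle lengths: lcm(5, 2, 2) = 10.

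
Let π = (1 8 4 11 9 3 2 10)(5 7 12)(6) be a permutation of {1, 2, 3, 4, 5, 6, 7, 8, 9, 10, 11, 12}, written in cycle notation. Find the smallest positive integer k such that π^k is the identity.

24

The disjoint cycles have lengths 8, 3, 1.
The order is lcm(8, 3) = 24.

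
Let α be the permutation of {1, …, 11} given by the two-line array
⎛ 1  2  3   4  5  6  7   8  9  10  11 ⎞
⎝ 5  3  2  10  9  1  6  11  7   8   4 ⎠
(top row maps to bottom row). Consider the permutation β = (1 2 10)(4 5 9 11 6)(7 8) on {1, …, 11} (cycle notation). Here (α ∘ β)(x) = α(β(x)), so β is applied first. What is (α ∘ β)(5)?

First apply β: β(5) = 9, then α(9) = 7. Thus (α ∘ β)(5) = 7.

7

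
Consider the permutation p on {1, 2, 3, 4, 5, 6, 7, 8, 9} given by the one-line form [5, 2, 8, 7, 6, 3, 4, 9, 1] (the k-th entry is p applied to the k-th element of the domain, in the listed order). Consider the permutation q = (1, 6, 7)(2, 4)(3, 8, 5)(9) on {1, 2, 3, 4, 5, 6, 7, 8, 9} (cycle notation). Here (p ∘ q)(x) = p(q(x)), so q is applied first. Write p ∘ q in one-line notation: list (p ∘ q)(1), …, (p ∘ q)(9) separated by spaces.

(p ∘ q)(x) = p(q(x)). Computing each image: p(q(1)) = p(6) = 3, p(q(2)) = p(4) = 7, p(q(3)) = p(8) = 9, p(q(4)) = p(2) = 2, p(q(5)) = p(3) = 8, p(q(6)) = p(7) = 4, p(q(7)) = p(1) = 5, p(q(8)) = p(5) = 6, p(q(9)) = p(9) = 1.
Hence p ∘ q = [3 7 9 2 8 4 5 6 1].

3 7 9 2 8 4 5 6 1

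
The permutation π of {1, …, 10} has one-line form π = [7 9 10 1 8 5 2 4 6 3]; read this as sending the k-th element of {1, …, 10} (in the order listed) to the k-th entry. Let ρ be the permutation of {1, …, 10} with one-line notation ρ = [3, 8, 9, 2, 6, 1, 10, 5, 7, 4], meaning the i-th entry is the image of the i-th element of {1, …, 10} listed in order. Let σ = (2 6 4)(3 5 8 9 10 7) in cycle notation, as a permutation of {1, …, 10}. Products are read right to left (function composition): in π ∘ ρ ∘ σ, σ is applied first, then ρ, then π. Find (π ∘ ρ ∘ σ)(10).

Chase 10: σ(10) = 7; ρ(7) = 10; π(10) = 3. Hence (π ∘ ρ ∘ σ)(10) = 3.

3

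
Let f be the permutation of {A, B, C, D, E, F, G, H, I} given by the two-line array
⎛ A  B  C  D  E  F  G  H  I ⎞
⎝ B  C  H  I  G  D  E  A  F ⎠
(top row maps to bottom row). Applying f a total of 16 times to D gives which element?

I

Tracing D → I → … returns to D after 3 steps, so D lies in a 3-cycle (D, I, F).
Since the cycle has length 3, f^16 acts on it the same as f^1 (16 mod 3 = 1).
Advancing 1 step from D: D → I.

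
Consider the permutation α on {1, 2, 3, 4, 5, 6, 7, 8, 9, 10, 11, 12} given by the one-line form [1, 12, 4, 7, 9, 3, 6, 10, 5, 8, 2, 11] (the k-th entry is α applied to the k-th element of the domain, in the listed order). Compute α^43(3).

6

Tracing 3 → 4 → … returns to 3 after 4 steps, so 3 lies in a 4-cycle (3 4 7 6).
On a 4-cycle, α^4 is the identity, so α^43 = α^3 there (43 ≡ 3 mod 4).
Advancing 3 steps from 3: 3 → 4 → 7 → 6.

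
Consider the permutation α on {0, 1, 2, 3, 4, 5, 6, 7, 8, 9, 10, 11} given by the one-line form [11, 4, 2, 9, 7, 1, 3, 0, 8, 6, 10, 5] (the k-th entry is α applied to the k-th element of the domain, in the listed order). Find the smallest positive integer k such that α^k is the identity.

6

Writing α as disjoint cycles, the cycle lengths are 6, 3, 1, 1, 1.
The order is lcm(6, 3) = 6.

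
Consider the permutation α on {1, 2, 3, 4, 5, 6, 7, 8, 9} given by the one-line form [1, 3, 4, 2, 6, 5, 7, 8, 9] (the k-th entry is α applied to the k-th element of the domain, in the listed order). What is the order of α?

Decomposing into disjoint cycles gives cycle lengths 3, 2, 1, 1, 1, 1.
Since disjoint cycles commute, ord(α) = lcm(3, 2) = 6.

6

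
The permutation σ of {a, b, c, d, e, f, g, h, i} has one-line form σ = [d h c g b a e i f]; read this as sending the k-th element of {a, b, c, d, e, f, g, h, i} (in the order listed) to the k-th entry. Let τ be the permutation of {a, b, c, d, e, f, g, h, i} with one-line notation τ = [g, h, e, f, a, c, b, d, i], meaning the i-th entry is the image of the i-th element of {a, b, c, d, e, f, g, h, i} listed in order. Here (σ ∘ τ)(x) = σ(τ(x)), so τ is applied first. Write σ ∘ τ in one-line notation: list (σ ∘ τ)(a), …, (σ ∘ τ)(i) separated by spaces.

(σ ∘ τ)(x) = σ(τ(x)). Computing each image: σ(τ(a)) = σ(g) = e, σ(τ(b)) = σ(h) = i, σ(τ(c)) = σ(e) = b, σ(τ(d)) = σ(f) = a, σ(τ(e)) = σ(a) = d, σ(τ(f)) = σ(c) = c, σ(τ(g)) = σ(b) = h, σ(τ(h)) = σ(d) = g, σ(τ(i)) = σ(i) = f.
Hence σ ∘ τ = [e i b a d c h g f].

e i b a d c h g f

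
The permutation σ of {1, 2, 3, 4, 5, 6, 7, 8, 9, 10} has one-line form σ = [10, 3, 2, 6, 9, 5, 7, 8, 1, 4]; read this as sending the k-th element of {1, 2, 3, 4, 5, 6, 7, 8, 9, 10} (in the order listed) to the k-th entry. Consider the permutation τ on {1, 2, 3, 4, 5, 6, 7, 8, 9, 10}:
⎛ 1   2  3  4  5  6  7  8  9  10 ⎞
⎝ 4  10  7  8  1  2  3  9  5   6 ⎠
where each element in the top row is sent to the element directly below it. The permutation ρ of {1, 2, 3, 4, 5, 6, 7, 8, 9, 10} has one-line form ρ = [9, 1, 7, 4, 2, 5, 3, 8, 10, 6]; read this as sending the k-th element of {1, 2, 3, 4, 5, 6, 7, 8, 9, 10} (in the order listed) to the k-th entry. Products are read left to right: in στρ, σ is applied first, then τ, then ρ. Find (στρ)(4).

Chase 4: σ(4) = 6; τ(6) = 2; ρ(2) = 1. Hence (στρ)(4) = 1.

1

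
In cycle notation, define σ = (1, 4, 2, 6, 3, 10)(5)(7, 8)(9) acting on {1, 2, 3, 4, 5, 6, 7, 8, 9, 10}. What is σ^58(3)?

2

3 lies in the 6-cycle (1, 4, 2, 6, 3, 10).
On a 6-cycle, σ^6 is the identity, so σ^58 = σ^4 there (58 ≡ 4 mod 6).
Stepping 4 places around the cycle: 3 → 10 → 1 → 4 → 2.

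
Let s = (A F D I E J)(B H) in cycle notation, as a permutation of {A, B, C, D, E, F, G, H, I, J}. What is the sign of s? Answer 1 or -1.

1

The cycle lengths are 6, 2, 1, 1.
A cycle is odd iff its length is even; s has 2 even-length cycles, so sgn(s) = (−1)^2 and s is even.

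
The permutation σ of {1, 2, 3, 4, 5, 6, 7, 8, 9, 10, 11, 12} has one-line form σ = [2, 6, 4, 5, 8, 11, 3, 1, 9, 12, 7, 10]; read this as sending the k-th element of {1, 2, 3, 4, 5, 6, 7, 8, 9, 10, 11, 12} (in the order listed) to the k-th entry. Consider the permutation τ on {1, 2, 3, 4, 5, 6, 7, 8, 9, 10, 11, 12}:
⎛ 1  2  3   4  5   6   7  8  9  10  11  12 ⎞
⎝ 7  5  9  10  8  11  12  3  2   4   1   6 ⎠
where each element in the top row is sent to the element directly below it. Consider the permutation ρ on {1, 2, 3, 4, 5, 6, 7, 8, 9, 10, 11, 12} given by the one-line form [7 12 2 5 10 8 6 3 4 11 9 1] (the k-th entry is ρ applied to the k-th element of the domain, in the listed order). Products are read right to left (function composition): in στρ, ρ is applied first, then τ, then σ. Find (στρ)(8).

9

Chase 8: ρ(8) = 3; τ(3) = 9; σ(9) = 9. Hence (στρ)(8) = 9.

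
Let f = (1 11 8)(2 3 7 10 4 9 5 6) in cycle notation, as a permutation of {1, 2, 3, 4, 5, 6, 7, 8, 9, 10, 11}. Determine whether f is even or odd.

odd

The cycle lengths are 8, 3.
A cycle of length ℓ contributes ℓ−1 transpositions, so f is a product of 7 + 2 = 9 transpositions — odd.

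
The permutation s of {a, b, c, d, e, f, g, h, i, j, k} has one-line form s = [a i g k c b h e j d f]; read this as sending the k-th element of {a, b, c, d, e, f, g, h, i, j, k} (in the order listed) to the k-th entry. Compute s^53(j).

i

Tracing j → d → … returns to j after 6 steps, so j lies in a 6-cycle (b, i, j, d, k, f).
Since the cycle has length 6, s^53 acts on it the same as s^5 (53 mod 6 = 5).
Advancing 5 steps from j: j → d → k → f → b → i.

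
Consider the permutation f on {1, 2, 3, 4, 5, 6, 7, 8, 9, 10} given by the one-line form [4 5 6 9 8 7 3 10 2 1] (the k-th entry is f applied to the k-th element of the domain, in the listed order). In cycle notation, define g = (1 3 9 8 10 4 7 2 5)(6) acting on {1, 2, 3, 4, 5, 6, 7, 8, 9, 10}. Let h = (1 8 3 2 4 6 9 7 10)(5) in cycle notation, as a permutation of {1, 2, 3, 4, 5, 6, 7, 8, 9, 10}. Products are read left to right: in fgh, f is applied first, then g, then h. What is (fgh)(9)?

(fgh)(9) = h(g(f(9))). f(9) = 2, then g(2) = 5, then h(5) = 5, so the result is 5.

5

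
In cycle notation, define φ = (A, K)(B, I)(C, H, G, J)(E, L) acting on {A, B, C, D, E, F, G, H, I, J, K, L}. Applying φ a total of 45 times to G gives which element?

J

G lies in the 4-cycle (C, H, G, J).
Since the cycle has length 4, φ^45 acts on it the same as φ^1 (45 mod 4 = 1).
Stepping 1 place around the cycle: G → J.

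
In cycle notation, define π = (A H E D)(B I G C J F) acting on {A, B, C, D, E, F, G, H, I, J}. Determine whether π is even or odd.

The cycle lengths are 6, 4.
A cycle of length ℓ contributes ℓ−1 transpositions, so π is a product of 5 + 3 = 8 transpositions — even.

even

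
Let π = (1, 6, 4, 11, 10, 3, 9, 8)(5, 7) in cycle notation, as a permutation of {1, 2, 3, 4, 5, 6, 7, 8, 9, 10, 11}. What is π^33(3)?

3 lies in the 8-cycle (1, 6, 4, 11, 10, 3, 9, 8).
Since the cycle has length 8, π^33 acts on it the same as π^1 (33 mod 8 = 1).
Advancing 1 step from 3: 3 → 9.

9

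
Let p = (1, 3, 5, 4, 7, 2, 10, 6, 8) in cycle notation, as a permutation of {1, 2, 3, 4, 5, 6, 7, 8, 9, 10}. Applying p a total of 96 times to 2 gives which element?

2 lies in the 9-cycle (1, 3, 5, 4, 7, 2, 10, 6, 8).
Powers repeat with period 9 on this cycle, and 96 mod 9 = 6, so p^96(2) = p^6(2).
Stepping 6 places around the cycle: 2 → 10 → 6 → 8 → 1 → 3 → 5.

5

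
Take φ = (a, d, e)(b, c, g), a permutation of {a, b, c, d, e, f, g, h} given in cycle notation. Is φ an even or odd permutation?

even

The cycle lengths are 3, 3, 1, 1.
A cycle of length ℓ contributes ℓ−1 transpositions, so φ is a product of 2 + 2 = 4 transpositions — even.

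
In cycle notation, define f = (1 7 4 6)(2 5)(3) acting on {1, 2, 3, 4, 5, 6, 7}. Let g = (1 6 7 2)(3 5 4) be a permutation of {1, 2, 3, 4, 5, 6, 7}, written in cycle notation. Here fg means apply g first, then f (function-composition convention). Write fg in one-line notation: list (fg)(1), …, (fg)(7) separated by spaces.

(fg)(x) = f(g(x)). Computing each image: f(g(1)) = f(6) = 1, f(g(2)) = f(1) = 7, f(g(3)) = f(5) = 2, f(g(4)) = f(3) = 3, f(g(5)) = f(4) = 6, f(g(6)) = f(7) = 4, f(g(7)) = f(2) = 5.
Hence fg = [1 7 2 3 6 4 5].

1 7 2 3 6 4 5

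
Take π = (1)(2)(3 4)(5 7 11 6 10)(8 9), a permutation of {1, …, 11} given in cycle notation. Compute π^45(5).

5 lies in the 5-cycle (5 7 11 6 10).
On a 5-cycle, π^5 is the identity, so π^45 = π^0 there (45 ≡ 0 mod 5).
So π^45(5) = 5.

5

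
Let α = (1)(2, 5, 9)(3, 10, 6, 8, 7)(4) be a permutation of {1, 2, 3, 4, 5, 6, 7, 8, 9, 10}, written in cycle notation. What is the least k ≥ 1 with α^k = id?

The disjoint cycles have lengths 5, 3, 1, 1.
Since disjoint cycles commute, ord(α) = lcm(5, 3) = 15.

15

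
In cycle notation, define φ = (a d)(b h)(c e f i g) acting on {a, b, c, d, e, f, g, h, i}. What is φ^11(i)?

i lies in the 5-cycle (c e f i g).
On a 5-cycle, φ^5 is the identity, so φ^11 = φ^1 there (11 ≡ 1 mod 5).
Stepping 1 place around the cycle: i → g.

g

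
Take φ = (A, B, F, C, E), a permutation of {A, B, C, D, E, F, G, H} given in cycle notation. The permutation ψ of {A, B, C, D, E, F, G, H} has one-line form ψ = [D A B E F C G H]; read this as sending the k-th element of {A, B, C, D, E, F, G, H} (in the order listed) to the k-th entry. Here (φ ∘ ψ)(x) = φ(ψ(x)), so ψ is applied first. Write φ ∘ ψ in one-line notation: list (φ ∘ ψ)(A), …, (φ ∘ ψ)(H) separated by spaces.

Chase each element through ψ then φ: A → D → D; B → A → B; C → B → F; D → E → A; E → F → C; F → C → E; G → G → G; H → H → H.
So φ ∘ ψ in one-line form is D B F A C E G H.

D B F A C E G H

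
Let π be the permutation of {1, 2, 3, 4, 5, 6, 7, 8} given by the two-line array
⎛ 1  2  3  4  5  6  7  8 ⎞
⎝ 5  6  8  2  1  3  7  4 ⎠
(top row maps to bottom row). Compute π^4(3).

Tracing 3 → 8 → … returns to 3 after 5 steps, so 3 lies in a 5-cycle (2, 6, 3, 8, 4).
Advancing 4 steps from 3: 3 → 8 → 4 → 2 → 6.

6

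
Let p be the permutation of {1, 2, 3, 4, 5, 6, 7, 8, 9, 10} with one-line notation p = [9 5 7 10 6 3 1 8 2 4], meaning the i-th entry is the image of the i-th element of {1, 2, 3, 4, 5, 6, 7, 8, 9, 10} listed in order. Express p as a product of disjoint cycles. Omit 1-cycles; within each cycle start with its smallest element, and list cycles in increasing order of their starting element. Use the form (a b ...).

(1 9 2 5 6 3 7)(4 10)

Start at 1 and follow images: 1 → 9 → 2 → 5 → 6 → 3 → 7 → 1, giving the cycle (1 9 2 5 6 3 7).
Repeating from the next unused element and collecting all non-trivial cycles gives (1 9 2 5 6 3 7)(4 10).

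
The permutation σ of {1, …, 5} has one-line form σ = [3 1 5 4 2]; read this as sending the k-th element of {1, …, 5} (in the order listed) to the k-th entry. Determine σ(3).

5

3 is element number 3 of the domain, and entry number 3 of the one-line form is 5, so σ(3) = 5.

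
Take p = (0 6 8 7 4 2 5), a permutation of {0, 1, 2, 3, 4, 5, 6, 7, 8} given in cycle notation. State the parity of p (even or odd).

even

The cycle lengths are 7, 1, 1.
A cycle is odd iff its length is even; p has 0 even-length cycles, so sgn(p) = (−1)^0 and p is even.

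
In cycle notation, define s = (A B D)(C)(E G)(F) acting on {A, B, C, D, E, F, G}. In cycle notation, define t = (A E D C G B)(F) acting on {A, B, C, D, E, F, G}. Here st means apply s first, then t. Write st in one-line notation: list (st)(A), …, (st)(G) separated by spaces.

A C G E B F D

(st)(x) = t(s(x)). Computing each image: t(s(A)) = t(B) = A, t(s(B)) = t(D) = C, t(s(C)) = t(C) = G, t(s(D)) = t(A) = E, t(s(E)) = t(G) = B, t(s(F)) = t(F) = F, t(s(G)) = t(E) = D.
Hence st = [A C G E B F D].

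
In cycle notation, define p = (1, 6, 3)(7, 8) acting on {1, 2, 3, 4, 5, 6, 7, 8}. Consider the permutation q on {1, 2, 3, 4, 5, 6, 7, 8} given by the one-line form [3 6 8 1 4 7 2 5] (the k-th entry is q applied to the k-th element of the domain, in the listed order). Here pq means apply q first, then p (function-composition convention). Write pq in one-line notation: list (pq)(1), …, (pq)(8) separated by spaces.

1 3 7 6 4 8 2 5

(pq)(x) = p(q(x)). Computing each image: p(q(1)) = p(3) = 1, p(q(2)) = p(6) = 3, p(q(3)) = p(8) = 7, p(q(4)) = p(1) = 6, p(q(5)) = p(4) = 4, p(q(6)) = p(7) = 8, p(q(7)) = p(2) = 2, p(q(8)) = p(5) = 5.
Hence pq = [1 3 7 6 4 8 2 5].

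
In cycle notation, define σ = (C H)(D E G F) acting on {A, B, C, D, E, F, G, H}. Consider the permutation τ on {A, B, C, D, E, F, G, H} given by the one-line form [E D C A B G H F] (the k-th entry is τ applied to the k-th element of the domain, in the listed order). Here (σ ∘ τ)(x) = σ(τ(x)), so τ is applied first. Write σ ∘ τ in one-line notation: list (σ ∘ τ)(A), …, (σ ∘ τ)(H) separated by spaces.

G E H A B F C D

(σ ∘ τ)(x) = σ(τ(x)). Computing each image: σ(τ(A)) = σ(E) = G, σ(τ(B)) = σ(D) = E, σ(τ(C)) = σ(C) = H, σ(τ(D)) = σ(A) = A, σ(τ(E)) = σ(B) = B, σ(τ(F)) = σ(G) = F, σ(τ(G)) = σ(H) = C, σ(τ(H)) = σ(F) = D.
Hence σ ∘ τ = [G E H A B F C D].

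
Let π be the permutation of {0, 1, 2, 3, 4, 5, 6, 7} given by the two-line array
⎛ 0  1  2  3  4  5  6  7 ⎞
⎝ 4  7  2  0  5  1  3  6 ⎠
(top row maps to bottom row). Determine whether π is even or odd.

In disjoint-cycle form the cycle lengths are 7, 1.
A cycle of length ℓ contributes ℓ−1 transpositions, so π is a product of 6 transpositions — even.

even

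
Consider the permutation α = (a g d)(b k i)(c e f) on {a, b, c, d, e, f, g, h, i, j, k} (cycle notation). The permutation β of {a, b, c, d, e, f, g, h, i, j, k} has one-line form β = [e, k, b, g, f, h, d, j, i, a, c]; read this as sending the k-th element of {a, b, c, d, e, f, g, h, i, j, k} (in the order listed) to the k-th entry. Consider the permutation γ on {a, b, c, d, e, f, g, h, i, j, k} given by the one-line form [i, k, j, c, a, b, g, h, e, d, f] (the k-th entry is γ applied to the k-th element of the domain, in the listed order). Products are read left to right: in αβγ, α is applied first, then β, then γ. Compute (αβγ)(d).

a

Chase d: α(d) = a; β(a) = e; γ(e) = a. Hence (αβγ)(d) = a.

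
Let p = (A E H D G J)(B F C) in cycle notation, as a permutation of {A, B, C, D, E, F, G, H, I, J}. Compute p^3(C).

C

C lies in the 3-cycle (B F C).
Since the cycle has length 3, p^3 acts on it the same as p^0 (3 mod 3 = 0).
So p^3(C) = C.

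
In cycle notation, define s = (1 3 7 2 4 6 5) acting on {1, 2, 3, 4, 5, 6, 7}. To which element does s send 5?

1

In the cycle (1 3 7 2 4 6 5), 5 is followed by 1, so s(5) = 1.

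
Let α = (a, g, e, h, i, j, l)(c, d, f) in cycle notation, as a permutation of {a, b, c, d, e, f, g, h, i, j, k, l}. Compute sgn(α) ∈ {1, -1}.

The cycle lengths are 7, 3, 1, 1.
A cycle of length ℓ contributes ℓ−1 transpositions, so α is a product of 6 + 2 = 8 transpositions — even.

1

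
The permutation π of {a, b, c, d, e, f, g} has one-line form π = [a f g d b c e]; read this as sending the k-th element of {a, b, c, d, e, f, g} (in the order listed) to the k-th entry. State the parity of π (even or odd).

In disjoint-cycle form the cycle lengths are 5, 1, 1.
A cycle of length ℓ contributes ℓ−1 transpositions, so π is a product of 4 transpositions — even.

even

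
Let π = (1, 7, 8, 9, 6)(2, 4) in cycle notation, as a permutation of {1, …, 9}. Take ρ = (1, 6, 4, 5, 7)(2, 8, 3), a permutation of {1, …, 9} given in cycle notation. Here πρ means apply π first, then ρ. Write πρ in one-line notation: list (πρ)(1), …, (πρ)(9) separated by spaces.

1 5 2 8 7 6 3 9 4

For each element, apply π then ρ: 1 → 7 → 1; 2 → 4 → 5; 3 → 3 → 2; 4 → 2 → 8; 5 → 5 → 7; 6 → 1 → 6; 7 → 8 → 3; 8 → 9 → 9; 9 → 6 → 4.
So πρ in one-line form is 1 5 2 8 7 6 3 9 4.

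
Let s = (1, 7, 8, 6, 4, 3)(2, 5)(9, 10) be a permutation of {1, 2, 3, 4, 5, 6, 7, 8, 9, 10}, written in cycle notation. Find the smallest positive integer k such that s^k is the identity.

6

The cycle type of s is (6, 2, 2).
Since disjoint cycles commute, ord(s) = lcm(6, 2, 2) = 6.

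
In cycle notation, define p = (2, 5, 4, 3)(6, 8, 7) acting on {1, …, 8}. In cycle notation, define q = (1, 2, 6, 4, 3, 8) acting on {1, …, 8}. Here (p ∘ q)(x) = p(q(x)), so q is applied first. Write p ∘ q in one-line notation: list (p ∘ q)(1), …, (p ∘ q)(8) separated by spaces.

5 8 7 2 4 3 6 1

(p ∘ q)(x) = p(q(x)). Computing each image: p(q(1)) = p(2) = 5, p(q(2)) = p(6) = 8, p(q(3)) = p(8) = 7, p(q(4)) = p(3) = 2, p(q(5)) = p(5) = 4, p(q(6)) = p(4) = 3, p(q(7)) = p(7) = 6, p(q(8)) = p(1) = 1.
Hence p ∘ q = [5 8 7 2 4 3 6 1].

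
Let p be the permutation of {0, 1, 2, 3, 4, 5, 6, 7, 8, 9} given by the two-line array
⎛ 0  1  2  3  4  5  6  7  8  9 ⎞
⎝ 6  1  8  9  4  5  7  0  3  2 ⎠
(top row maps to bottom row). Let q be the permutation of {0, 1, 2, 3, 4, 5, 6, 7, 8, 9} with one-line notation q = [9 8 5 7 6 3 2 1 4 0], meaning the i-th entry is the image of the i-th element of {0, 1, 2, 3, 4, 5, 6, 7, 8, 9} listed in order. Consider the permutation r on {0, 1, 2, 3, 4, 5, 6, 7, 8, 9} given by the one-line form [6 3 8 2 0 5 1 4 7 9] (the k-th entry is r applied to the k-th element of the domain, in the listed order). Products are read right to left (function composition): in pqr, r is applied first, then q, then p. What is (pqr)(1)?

0

(pqr)(1) = p(q(r(1))). r(1) = 3, then q(3) = 7, then p(7) = 0, so the result is 0.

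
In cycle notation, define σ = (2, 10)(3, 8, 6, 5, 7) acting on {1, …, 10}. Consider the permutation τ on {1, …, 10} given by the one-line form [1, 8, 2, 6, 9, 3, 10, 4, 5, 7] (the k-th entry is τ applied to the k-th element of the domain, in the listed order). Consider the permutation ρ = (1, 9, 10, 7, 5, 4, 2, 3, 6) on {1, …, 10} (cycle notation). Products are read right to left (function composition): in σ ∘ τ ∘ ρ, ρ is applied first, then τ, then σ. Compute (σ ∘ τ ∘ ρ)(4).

Chase 4: ρ(4) = 2; τ(2) = 8; σ(8) = 6. Hence (σ ∘ τ ∘ ρ)(4) = 6.

6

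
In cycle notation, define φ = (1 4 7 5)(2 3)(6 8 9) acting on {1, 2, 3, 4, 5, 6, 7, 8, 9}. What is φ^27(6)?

6 lies in the 3-cycle (6 8 9).
On a 3-cycle, φ^3 is the identity, so φ^27 = φ^0 there (27 ≡ 0 mod 3).
So φ^27(6) = 6.

6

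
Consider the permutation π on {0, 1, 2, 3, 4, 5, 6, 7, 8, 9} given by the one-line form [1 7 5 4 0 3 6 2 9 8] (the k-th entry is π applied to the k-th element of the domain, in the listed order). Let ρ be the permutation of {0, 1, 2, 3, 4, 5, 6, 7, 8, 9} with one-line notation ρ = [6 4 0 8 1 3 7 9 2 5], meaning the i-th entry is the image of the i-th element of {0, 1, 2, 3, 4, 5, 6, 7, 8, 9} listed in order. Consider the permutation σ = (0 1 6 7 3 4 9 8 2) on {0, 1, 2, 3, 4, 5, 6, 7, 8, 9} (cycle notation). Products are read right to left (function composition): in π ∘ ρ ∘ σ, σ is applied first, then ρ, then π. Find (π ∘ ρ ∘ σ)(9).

5

Chase 9: σ(9) = 8; ρ(8) = 2; π(2) = 5. Hence (π ∘ ρ ∘ σ)(9) = 5.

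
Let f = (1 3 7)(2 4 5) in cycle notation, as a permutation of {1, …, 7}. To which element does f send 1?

3

1 appears in (1 3 7); the next entry (wrapping around) is 3.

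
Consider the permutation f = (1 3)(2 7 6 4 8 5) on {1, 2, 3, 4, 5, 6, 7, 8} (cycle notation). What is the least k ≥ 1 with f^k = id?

6

The disjoint cycles have lengths 6, 2.
The order is lcm(6, 2) = 6.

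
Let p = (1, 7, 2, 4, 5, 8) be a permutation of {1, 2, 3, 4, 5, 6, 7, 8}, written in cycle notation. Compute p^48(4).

4

4 lies in the 6-cycle (1, 7, 2, 4, 5, 8).
Since the cycle has length 6, p^48 acts on it the same as p^0 (48 mod 6 = 0).
So p^48(4) = 4.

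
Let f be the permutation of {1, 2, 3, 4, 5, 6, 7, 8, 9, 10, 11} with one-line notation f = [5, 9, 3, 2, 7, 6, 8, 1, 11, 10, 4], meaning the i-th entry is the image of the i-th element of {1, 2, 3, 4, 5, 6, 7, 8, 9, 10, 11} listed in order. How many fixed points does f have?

The fixed points (elements with f(x) = x) are {3, 6, 10}, so there are 3.

3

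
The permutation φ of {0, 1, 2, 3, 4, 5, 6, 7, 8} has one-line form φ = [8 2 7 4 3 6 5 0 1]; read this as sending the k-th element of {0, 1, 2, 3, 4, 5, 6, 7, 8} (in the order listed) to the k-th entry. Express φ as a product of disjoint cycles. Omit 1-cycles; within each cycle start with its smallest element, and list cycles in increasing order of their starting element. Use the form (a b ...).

(0 8 1 2 7)(3 4)(5 6)

From 0: 0 → 8 → 1 → 2 → 7 → 0, closing the cycle (0 8 1 2 7).
Repeating from the next unused element and collecting all non-trivial cycles gives (0 8 1 2 7)(3 4)(5 6).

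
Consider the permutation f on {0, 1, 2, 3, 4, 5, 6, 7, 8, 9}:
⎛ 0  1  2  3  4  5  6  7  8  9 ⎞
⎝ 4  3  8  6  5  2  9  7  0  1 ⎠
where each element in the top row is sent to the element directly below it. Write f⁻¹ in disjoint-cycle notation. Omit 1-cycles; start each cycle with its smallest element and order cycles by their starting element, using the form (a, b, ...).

(0, 8, 2, 5, 4)(1, 9, 6, 3)

The cycle decomposition of f is (0, 4, 5, 2, 8)(1, 3, 6, 9).
Reversing each cycle (and rotating so the smallest element leads) gives f⁻¹ = (0, 8, 2, 5, 4)(1, 9, 6, 3).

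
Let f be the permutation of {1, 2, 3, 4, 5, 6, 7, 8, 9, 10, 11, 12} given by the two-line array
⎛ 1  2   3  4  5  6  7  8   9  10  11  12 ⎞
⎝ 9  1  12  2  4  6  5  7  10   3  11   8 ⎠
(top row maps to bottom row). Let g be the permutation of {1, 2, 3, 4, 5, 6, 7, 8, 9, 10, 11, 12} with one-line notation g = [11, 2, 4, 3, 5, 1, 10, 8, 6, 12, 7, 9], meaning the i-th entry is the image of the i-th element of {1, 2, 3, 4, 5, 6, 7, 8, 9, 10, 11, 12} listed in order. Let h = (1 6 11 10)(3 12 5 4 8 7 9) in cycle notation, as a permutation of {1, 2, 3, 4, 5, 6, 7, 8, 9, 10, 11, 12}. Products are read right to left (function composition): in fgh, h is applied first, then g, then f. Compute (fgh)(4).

Apply the permutations in order: h(4) = 8, then g(8) = 8, then f(8) = 7. So (fgh)(4) = 7.

7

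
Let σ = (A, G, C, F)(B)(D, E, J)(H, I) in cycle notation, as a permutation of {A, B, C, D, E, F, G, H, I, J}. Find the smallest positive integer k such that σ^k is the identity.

The disjoint cycles have lengths 4, 3, 2, 1.
The order is lcm(4, 3, 2) = 12.

12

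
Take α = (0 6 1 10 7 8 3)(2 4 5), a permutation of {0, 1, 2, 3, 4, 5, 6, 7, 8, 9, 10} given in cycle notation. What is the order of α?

The disjoint cycles have lengths 7, 3, 1.
Since disjoint cycles commute, ord(α) = lcm(7, 3) = 21.

21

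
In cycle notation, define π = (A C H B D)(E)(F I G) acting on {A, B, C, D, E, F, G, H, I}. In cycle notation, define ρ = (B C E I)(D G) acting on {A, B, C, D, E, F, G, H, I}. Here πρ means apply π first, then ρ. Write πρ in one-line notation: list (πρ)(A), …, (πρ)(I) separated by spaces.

For each element, apply π then ρ: A → C → E; B → D → G; C → H → H; D → A → A; E → E → I; F → I → B; G → F → F; H → B → C; I → G → D.
Collecting the images, πρ = [E G H A I B F C D].

E G H A I B F C D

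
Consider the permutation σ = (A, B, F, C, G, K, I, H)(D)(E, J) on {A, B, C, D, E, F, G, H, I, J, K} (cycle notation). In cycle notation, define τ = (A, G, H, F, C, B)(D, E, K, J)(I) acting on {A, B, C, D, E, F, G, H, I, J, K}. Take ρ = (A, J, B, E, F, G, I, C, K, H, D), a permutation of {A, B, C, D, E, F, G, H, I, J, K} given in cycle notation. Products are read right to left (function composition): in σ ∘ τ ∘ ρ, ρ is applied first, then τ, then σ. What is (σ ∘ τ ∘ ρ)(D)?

K

(σ ∘ τ ∘ ρ)(D) = σ(τ(ρ(D))). ρ(D) = A, then τ(A) = G, then σ(G) = K, so the result is K.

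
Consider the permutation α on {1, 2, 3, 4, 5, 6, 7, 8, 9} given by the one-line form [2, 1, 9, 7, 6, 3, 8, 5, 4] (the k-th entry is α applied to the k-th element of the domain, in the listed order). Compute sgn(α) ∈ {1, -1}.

-1

In disjoint-cycle form the cycle lengths are 7, 2.
A cycle is odd iff its length is even; α has 1 even-length cycle, so sgn(α) = (−1)^1 and α is odd.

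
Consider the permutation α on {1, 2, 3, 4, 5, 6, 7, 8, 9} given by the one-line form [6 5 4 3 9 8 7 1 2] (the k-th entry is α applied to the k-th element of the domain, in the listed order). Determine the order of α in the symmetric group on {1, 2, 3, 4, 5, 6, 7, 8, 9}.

Decomposing into disjoint cycles gives cycle lengths 3, 3, 2, 1.
Since disjoint cycles commute, ord(α) = lcm(3, 3, 2) = 6.

6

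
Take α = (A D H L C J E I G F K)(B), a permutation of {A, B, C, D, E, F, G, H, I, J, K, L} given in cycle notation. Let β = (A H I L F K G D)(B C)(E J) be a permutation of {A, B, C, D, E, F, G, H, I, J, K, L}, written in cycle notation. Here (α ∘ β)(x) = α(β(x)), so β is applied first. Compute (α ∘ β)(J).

First apply β: β(J) = E, then α(E) = I. Thus (α ∘ β)(J) = I.

I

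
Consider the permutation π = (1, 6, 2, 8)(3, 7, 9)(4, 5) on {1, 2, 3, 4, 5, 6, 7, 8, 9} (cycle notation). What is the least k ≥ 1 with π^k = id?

12

The cycle type of π is (4, 3, 2).
The order is lcm(4, 3, 2) = 12.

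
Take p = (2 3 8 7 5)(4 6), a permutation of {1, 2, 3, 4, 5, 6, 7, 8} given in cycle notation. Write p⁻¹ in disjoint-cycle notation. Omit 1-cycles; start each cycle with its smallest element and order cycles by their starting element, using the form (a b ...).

(2 5 7 8 3)(4 6)

Inverting a permutation written in cycle notation just reverses the order within every cycle.
Reversing each cycle of p and rotating so the smallest element leads gives (2 5 7 8 3)(4 6).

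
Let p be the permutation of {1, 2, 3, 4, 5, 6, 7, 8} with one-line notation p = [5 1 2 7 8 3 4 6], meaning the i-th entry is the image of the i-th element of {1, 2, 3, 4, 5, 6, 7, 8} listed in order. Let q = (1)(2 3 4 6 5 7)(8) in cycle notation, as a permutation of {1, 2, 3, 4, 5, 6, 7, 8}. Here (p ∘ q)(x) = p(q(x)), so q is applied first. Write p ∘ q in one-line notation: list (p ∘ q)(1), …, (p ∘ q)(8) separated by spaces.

(p ∘ q)(x) = p(q(x)). Computing each image: p(q(1)) = p(1) = 5, p(q(2)) = p(3) = 2, p(q(3)) = p(4) = 7, p(q(4)) = p(6) = 3, p(q(5)) = p(7) = 4, p(q(6)) = p(5) = 8, p(q(7)) = p(2) = 1, p(q(8)) = p(8) = 6.
Hence p ∘ q = [5 2 7 3 4 8 1 6].

5 2 7 3 4 8 1 6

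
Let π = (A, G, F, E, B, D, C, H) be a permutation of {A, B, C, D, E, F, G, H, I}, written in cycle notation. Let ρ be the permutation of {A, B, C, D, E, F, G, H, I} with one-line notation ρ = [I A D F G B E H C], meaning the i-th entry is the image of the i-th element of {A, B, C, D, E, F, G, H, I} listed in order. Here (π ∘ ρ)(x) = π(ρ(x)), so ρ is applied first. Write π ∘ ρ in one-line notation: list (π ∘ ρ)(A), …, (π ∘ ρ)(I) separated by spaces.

(π ∘ ρ)(x) = π(ρ(x)). Computing each image: π(ρ(A)) = π(I) = I, π(ρ(B)) = π(A) = G, π(ρ(C)) = π(D) = C, π(ρ(D)) = π(F) = E, π(ρ(E)) = π(G) = F, π(ρ(F)) = π(B) = D, π(ρ(G)) = π(E) = B, π(ρ(H)) = π(H) = A, π(ρ(I)) = π(C) = H.
Hence π ∘ ρ = [I G C E F D B A H].

I G C E F D B A H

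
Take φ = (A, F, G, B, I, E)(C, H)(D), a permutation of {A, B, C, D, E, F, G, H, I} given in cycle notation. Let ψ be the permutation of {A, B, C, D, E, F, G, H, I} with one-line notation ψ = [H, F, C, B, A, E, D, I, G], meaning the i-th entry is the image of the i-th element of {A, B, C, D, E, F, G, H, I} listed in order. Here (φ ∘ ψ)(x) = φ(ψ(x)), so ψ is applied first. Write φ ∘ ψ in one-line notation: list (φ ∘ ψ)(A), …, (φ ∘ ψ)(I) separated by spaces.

For each element, apply ψ then φ: A → H → C; B → F → G; C → C → H; D → B → I; E → A → F; F → E → A; G → D → D; H → I → E; I → G → B.
Collecting the images, φ ∘ ψ = [C G H I F A D E B].

C G H I F A D E B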